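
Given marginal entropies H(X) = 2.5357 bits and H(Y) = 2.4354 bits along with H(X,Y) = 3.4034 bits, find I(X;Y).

I(X;Y) = H(X) + H(Y) - H(X,Y)
I(X;Y) = 2.5357 + 2.4354 - 3.4034 = 1.5677 bits


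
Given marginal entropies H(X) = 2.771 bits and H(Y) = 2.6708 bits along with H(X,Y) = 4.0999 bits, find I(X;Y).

I(X;Y) = H(X) + H(Y) - H(X,Y)
I(X;Y) = 2.771 + 2.6708 - 4.0999 = 1.3419 bits


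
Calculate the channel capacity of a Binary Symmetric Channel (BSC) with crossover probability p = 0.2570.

For BSC with error probability p:
C = 1 - H(p) where H(p) is binary entropy
H(0.2570) = -0.2570 × log₂(0.2570) - 0.7430 × log₂(0.7430)
H(p) = 0.8222
C = 1 - 0.8222 = 0.1778 bits/use


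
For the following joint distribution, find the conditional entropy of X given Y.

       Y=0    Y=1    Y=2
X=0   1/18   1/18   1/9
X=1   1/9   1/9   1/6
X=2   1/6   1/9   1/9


H(X|Y) = Σ_y p(y) H(X|Y=y)
  p(Y=0) = 1/3, H(X|Y=0) = 1.4591
  p(Y=1) = 5/18, H(X|Y=1) = 1.5219
  p(Y=2) = 7/18, H(X|Y=2) = 1.5567
H(X|Y) = 0.3333×1.4591 + 0.2778×1.5219 + 0.3889×1.5567 = 1.5145 bits


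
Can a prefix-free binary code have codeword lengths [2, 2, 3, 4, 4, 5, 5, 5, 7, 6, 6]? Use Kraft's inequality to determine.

Kraft inequality: Σ 2^(-l_i) ≤ 1 for prefix-free code
Calculating: 2^(-2) + 2^(-2) + 2^(-3) + 2^(-4) + 2^(-4) + 2^(-5) + 2^(-5) + 2^(-5) + 2^(-7) + 2^(-6) + 2^(-6)
= 0.25 + 0.25 + 0.125 + 0.0625 + 0.0625 + 0.03125 + 0.03125 + 0.03125 + 0.0078125 + 0.015625 + 0.015625
= 0.8828
Since 0.8828 ≤ 1, prefix-free code exists


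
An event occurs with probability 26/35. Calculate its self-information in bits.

Information content I(x) = -log₂(p(x))
I = -log₂(26/35) = -log₂(0.7429)
I = 0.4288 bits


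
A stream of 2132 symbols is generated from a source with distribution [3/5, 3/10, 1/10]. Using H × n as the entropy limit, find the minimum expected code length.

Entropy H = 1.2955 bits/symbol
Minimum bits = H × n = 1.2955 × 2132
= 2761.92 bits


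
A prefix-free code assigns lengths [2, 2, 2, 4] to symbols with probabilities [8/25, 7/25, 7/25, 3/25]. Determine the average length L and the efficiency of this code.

Average length L = Σ p_i × l_i = 2.2400 bits
Entropy H = 1.9215 bits
Efficiency η = H/L × 100% = 85.78%


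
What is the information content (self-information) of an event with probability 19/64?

Information content I(x) = -log₂(p(x))
I = -log₂(19/64) = -log₂(0.2969)
I = 1.7521 bits


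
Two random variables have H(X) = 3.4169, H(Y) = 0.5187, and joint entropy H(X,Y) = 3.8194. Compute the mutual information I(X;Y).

I(X;Y) = H(X) + H(Y) - H(X,Y)
I(X;Y) = 3.4169 + 0.5187 - 3.8194 = 0.1162 bits


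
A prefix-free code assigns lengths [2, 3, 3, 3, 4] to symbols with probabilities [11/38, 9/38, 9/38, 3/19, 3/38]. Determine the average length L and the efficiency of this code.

Average length L = Σ p_i × l_i = 2.7895 bits
Entropy H = 2.2117 bits
Efficiency η = H/L × 100% = 79.29%


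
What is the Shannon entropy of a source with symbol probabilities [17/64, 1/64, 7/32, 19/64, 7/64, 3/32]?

H(X) = -Σ p(x) log₂ p(x)
  -17/64 × log₂(17/64) = 0.5080
  -1/64 × log₂(1/64) = 0.0938
  -7/32 × log₂(7/32) = 0.4796
  -19/64 × log₂(19/64) = 0.5201
  -7/64 × log₂(7/64) = 0.3492
  -3/32 × log₂(3/32) = 0.3202
H(X) = 2.2709 bits


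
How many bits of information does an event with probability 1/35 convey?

Information content I(x) = -log₂(p(x))
I = -log₂(1/35) = -log₂(0.0286)
I = 5.1293 bits


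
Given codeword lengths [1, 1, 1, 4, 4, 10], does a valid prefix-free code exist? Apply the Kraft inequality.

Kraft inequality: Σ 2^(-l_i) ≤ 1 for prefix-free code
Calculating: 2^(-1) + 2^(-1) + 2^(-1) + 2^(-4) + 2^(-4) + 2^(-10)
= 0.5 + 0.5 + 0.5 + 0.0625 + 0.0625 + 0.0009765625
= 1.6260
Since 1.6260 > 1, prefix-free code does not exist


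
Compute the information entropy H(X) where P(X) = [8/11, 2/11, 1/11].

H(X) = -Σ p(x) log₂ p(x)
  -8/11 × log₂(8/11) = 0.3341
  -2/11 × log₂(2/11) = 0.4472
  -1/11 × log₂(1/11) = 0.3145
H(X) = 1.0958 bits


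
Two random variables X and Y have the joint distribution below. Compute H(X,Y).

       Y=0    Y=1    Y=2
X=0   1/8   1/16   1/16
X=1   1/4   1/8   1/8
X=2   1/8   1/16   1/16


H(X,Y) = -Σ p(x,y) log₂ p(x,y)
  p(0,0)=1/8: -0.1250 × log₂(0.1250) = 0.3750
  p(0,1)=1/16: -0.0625 × log₂(0.0625) = 0.2500
  p(0,2)=1/16: -0.0625 × log₂(0.0625) = 0.2500
  p(1,0)=1/4: -0.2500 × log₂(0.2500) = 0.5000
  p(1,1)=1/8: -0.1250 × log₂(0.1250) = 0.3750
  p(1,2)=1/8: -0.1250 × log₂(0.1250) = 0.3750
  p(2,0)=1/8: -0.1250 × log₂(0.1250) = 0.3750
  p(2,1)=1/16: -0.0625 × log₂(0.0625) = 0.2500
  p(2,2)=1/16: -0.0625 × log₂(0.0625) = 0.2500
H(X,Y) = 3.0000 bits


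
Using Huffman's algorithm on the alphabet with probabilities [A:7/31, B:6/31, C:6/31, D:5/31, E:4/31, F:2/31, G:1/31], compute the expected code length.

Huffman tree construction:
Combine smallest probabilities repeatedly
Resulting codes:
  A: 01 (length 2)
  B: 111 (length 3)
  C: 00 (length 2)
  D: 110 (length 3)
  E: 101 (length 3)
  F: 1001 (length 4)
  G: 1000 (length 4)
Average length = Σ p(s) × length(s) = 2.6774 bits


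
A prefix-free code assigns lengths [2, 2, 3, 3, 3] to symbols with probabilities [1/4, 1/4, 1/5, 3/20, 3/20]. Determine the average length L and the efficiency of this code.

Average length L = Σ p_i × l_i = 2.5000 bits
Entropy H = 2.2855 bits
Efficiency η = H/L × 100% = 91.42%


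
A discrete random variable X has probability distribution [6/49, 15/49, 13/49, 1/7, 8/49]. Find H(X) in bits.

H(X) = -Σ p(x) log₂ p(x)
  -6/49 × log₂(6/49) = 0.3710
  -15/49 × log₂(15/49) = 0.5228
  -13/49 × log₂(13/49) = 0.5079
  -1/7 × log₂(1/7) = 0.4011
  -8/49 × log₂(8/49) = 0.4269
H(X) = 2.2296 bits


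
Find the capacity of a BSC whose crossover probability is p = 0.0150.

For BSC with error probability p:
C = 1 - H(p) where H(p) is binary entropy
H(0.0150) = -0.0150 × log₂(0.0150) - 0.9850 × log₂(0.9850)
H(p) = 0.1124
C = 1 - 0.1124 = 0.8876 bits/use


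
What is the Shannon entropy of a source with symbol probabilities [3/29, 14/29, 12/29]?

H(X) = -Σ p(x) log₂ p(x)
  -3/29 × log₂(3/29) = 0.3386
  -14/29 × log₂(14/29) = 0.5072
  -12/29 × log₂(12/29) = 0.5268
H(X) = 1.3726 bits


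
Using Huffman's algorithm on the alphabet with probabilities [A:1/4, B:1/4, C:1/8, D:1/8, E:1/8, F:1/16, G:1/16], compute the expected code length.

Huffman tree construction:
Combine smallest probabilities repeatedly
Resulting codes:
  A: 00 (length 2)
  B: 01 (length 2)
  C: 100 (length 3)
  D: 101 (length 3)
  E: 110 (length 3)
  F: 1110 (length 4)
  G: 1111 (length 4)
Average length = Σ p(s) × length(s) = 2.6250 bits


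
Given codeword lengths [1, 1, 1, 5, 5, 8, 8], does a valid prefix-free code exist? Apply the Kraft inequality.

Kraft inequality: Σ 2^(-l_i) ≤ 1 for prefix-free code
Calculating: 2^(-1) + 2^(-1) + 2^(-1) + 2^(-5) + 2^(-5) + 2^(-8) + 2^(-8)
= 0.5 + 0.5 + 0.5 + 0.03125 + 0.03125 + 0.00390625 + 0.00390625
= 1.5703
Since 1.5703 > 1, prefix-free code does not exist


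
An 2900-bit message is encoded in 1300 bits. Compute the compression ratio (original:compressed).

Compression ratio = Original / Compressed
= 2900 / 1300 = 2.23:1


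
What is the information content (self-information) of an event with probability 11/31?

Information content I(x) = -log₂(p(x))
I = -log₂(11/31) = -log₂(0.3548)
I = 1.4948 bits


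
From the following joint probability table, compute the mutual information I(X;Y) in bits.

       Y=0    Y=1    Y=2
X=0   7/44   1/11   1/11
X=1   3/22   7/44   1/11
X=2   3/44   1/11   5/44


H(X) = 1.5706, H(Y) = 1.5797, H(X,Y) = 3.1145
I(X;Y) = H(X) + H(Y) - H(X,Y) = 0.0358 bits


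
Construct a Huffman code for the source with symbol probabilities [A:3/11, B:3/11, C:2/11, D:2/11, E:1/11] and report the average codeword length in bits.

Huffman tree construction:
Combine smallest probabilities repeatedly
Resulting codes:
  A: 01 (length 2)
  B: 10 (length 2)
  C: 111 (length 3)
  D: 00 (length 2)
  E: 110 (length 3)
Average length = Σ p(s) × length(s) = 2.2727 bits


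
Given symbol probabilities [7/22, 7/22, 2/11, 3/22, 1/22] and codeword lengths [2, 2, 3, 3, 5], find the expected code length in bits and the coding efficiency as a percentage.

Average length L = Σ p_i × l_i = 2.4545 bits
Entropy H = 2.0932 bits
Efficiency η = H/L × 100% = 85.28%


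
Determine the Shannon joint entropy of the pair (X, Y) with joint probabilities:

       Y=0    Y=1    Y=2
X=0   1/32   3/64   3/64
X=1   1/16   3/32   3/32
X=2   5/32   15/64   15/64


H(X,Y) = -Σ p(x,y) log₂ p(x,y)
  p(0,0)=1/32: -0.0312 × log₂(0.0312) = 0.1562
  p(0,1)=3/64: -0.0469 × log₂(0.0469) = 0.2070
  p(0,2)=3/64: -0.0469 × log₂(0.0469) = 0.2070
  p(1,0)=1/16: -0.0625 × log₂(0.0625) = 0.2500
  p(1,1)=3/32: -0.0938 × log₂(0.0938) = 0.3202
  p(1,2)=3/32: -0.0938 × log₂(0.0938) = 0.3202
  p(2,0)=5/32: -0.1562 × log₂(0.1562) = 0.4184
  p(2,1)=15/64: -0.2344 × log₂(0.2344) = 0.4906
  p(2,2)=15/64: -0.2344 × log₂(0.2344) = 0.4906
H(X,Y) = 2.8601 bits


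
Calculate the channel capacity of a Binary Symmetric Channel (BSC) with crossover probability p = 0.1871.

For BSC with error probability p:
C = 1 - H(p) where H(p) is binary entropy
H(0.1871) = -0.1871 × log₂(0.1871) - 0.8129 × log₂(0.8129)
H(p) = 0.6954
C = 1 - 0.6954 = 0.3046 bits/use


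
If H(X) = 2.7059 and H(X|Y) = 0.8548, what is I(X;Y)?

I(X;Y) = H(X) - H(X|Y)
I(X;Y) = 2.7059 - 0.8548 = 1.8511 bits


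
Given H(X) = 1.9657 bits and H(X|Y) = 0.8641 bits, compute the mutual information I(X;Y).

I(X;Y) = H(X) - H(X|Y)
I(X;Y) = 1.9657 - 0.8641 = 1.1016 bits


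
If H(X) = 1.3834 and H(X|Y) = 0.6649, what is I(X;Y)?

I(X;Y) = H(X) - H(X|Y)
I(X;Y) = 1.3834 - 0.6649 = 0.7185 bits


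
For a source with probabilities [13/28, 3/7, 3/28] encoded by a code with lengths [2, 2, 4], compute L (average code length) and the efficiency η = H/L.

Average length L = Σ p_i × l_i = 2.2143 bits
Entropy H = 1.3831 bits
Efficiency η = H/L × 100% = 62.46%


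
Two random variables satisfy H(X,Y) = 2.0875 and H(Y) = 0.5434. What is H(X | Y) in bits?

Chain rule: H(X,Y) = H(X|Y) + H(Y)
H(X|Y) = H(X,Y) - H(Y) = 2.0875 - 0.5434 = 1.5441 bits


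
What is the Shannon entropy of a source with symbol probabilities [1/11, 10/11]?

H(X) = -Σ p(x) log₂ p(x)
  -1/11 × log₂(1/11) = 0.3145
  -10/11 × log₂(10/11) = 0.1250
H(X) = 0.4395 bits


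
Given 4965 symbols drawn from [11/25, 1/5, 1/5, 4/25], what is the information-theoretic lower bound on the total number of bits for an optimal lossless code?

Entropy H = 1.8729 bits/symbol
Minimum bits = H × n = 1.8729 × 4965
= 9299.12 bits


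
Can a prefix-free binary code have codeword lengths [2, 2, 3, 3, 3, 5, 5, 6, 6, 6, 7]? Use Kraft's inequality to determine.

Kraft inequality: Σ 2^(-l_i) ≤ 1 for prefix-free code
Calculating: 2^(-2) + 2^(-2) + 2^(-3) + 2^(-3) + 2^(-3) + 2^(-5) + 2^(-5) + 2^(-6) + 2^(-6) + 2^(-6) + 2^(-7)
= 0.25 + 0.25 + 0.125 + 0.125 + 0.125 + 0.03125 + 0.03125 + 0.015625 + 0.015625 + 0.015625 + 0.0078125
= 0.9922
Since 0.9922 ≤ 1, prefix-free code exists


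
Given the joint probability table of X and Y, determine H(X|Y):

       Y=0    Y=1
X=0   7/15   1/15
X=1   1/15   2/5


H(X|Y) = Σ_y p(y) H(X|Y=y)
  p(Y=0) = 8/15, H(X|Y=0) = 0.5436
  p(Y=1) = 7/15, H(X|Y=1) = 0.5917
H(X|Y) = 0.5333×0.5436 + 0.4667×0.5917 = 0.5660 bits


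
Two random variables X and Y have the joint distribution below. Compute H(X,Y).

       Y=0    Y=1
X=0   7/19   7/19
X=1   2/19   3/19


H(X,Y) = -Σ p(x,y) log₂ p(x,y)
  p(0,0)=7/19: -0.3684 × log₂(0.3684) = 0.5307
  p(0,1)=7/19: -0.3684 × log₂(0.3684) = 0.5307
  p(1,0)=2/19: -0.1053 × log₂(0.1053) = 0.3419
  p(1,1)=3/19: -0.1579 × log₂(0.1579) = 0.4205
H(X,Y) = 1.8238 bits


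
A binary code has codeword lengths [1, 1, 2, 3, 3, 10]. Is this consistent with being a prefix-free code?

Kraft inequality: Σ 2^(-l_i) ≤ 1 for prefix-free code
Calculating: 2^(-1) + 2^(-1) + 2^(-2) + 2^(-3) + 2^(-3) + 2^(-10)
= 0.5 + 0.5 + 0.25 + 0.125 + 0.125 + 0.0009765625
= 1.5010
Since 1.5010 > 1, prefix-free code does not exist


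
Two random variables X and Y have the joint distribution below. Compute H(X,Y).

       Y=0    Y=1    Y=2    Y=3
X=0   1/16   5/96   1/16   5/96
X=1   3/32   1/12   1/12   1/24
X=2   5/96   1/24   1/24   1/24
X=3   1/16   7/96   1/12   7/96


H(X,Y) = -Σ p(x,y) log₂ p(x,y)
  p(0,0)=1/16: -0.0625 × log₂(0.0625) = 0.2500
  p(0,1)=5/96: -0.0521 × log₂(0.0521) = 0.2220
  p(0,2)=1/16: -0.0625 × log₂(0.0625) = 0.2500
  p(0,3)=5/96: -0.0521 × log₂(0.0521) = 0.2220
  p(1,0)=3/32: -0.0938 × log₂(0.0938) = 0.3202
  p(1,1)=1/12: -0.0833 × log₂(0.0833) = 0.2987
  p(1,2)=1/12: -0.0833 × log₂(0.0833) = 0.2987
  p(1,3)=1/24: -0.0417 × log₂(0.0417) = 0.1910
  p(2,0)=5/96: -0.0521 × log₂(0.0521) = 0.2220
  p(2,1)=1/24: -0.0417 × log₂(0.0417) = 0.1910
  p(2,2)=1/24: -0.0417 × log₂(0.0417) = 0.1910
  p(2,3)=1/24: -0.0417 × log₂(0.0417) = 0.1910
  p(3,0)=1/16: -0.0625 × log₂(0.0625) = 0.2500
  p(3,1)=7/96: -0.0729 × log₂(0.0729) = 0.2755
  p(3,2)=1/12: -0.0833 × log₂(0.0833) = 0.2987
  p(3,3)=7/96: -0.0729 × log₂(0.0729) = 0.2755
H(X,Y) = 3.9476 bits


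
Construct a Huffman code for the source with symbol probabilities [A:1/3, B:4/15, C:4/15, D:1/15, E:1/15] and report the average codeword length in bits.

Huffman tree construction:
Combine smallest probabilities repeatedly
Resulting codes:
  A: 11 (length 2)
  B: 01 (length 2)
  C: 10 (length 2)
  D: 000 (length 3)
  E: 001 (length 3)
Average length = Σ p(s) × length(s) = 2.1333 bits


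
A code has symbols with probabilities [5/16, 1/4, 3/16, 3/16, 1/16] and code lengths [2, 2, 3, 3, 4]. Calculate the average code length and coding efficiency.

Average length L = Σ p_i × l_i = 2.5000 bits
Entropy H = 2.1800 bits
Efficiency η = H/L × 100% = 87.20%


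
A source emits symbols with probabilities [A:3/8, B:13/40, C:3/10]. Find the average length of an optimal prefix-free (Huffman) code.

Huffman tree construction:
Combine smallest probabilities repeatedly
Resulting codes:
  A: 0 (length 1)
  B: 11 (length 2)
  C: 10 (length 2)
Average length = Σ p(s) × length(s) = 1.6250 bits


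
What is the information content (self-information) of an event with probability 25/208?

Information content I(x) = -log₂(p(x))
I = -log₂(25/208) = -log₂(0.1202)
I = 3.0566 bits


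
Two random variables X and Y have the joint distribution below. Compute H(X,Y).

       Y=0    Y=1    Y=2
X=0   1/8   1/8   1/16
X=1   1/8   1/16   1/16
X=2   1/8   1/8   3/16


H(X,Y) = -Σ p(x,y) log₂ p(x,y)
  p(0,0)=1/8: -0.1250 × log₂(0.1250) = 0.3750
  p(0,1)=1/8: -0.1250 × log₂(0.1250) = 0.3750
  p(0,2)=1/16: -0.0625 × log₂(0.0625) = 0.2500
  p(1,0)=1/8: -0.1250 × log₂(0.1250) = 0.3750
  p(1,1)=1/16: -0.0625 × log₂(0.0625) = 0.2500
  p(1,2)=1/16: -0.0625 × log₂(0.0625) = 0.2500
  p(2,0)=1/8: -0.1250 × log₂(0.1250) = 0.3750
  p(2,1)=1/8: -0.1250 × log₂(0.1250) = 0.3750
  p(2,2)=3/16: -0.1875 × log₂(0.1875) = 0.4528
H(X,Y) = 3.0778 bits


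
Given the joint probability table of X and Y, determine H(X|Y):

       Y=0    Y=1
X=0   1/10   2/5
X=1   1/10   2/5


H(X|Y) = Σ_y p(y) H(X|Y=y)
  p(Y=0) = 1/5, H(X|Y=0) = 1.0000
  p(Y=1) = 4/5, H(X|Y=1) = 1.0000
H(X|Y) = 0.2000×1.0000 + 0.8000×1.0000 = 1.0000 bits


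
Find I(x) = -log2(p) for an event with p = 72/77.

Information content I(x) = -log₂(p(x))
I = -log₂(72/77) = -log₂(0.9351)
I = 0.0969 bits


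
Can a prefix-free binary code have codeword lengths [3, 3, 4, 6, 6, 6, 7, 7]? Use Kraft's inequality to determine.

Kraft inequality: Σ 2^(-l_i) ≤ 1 for prefix-free code
Calculating: 2^(-3) + 2^(-3) + 2^(-4) + 2^(-6) + 2^(-6) + 2^(-6) + 2^(-7) + 2^(-7)
= 0.125 + 0.125 + 0.0625 + 0.015625 + 0.015625 + 0.015625 + 0.0078125 + 0.0078125
= 0.3750
Since 0.3750 ≤ 1, prefix-free code exists


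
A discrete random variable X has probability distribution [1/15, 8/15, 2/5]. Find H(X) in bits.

H(X) = -Σ p(x) log₂ p(x)
  -1/15 × log₂(1/15) = 0.2605
  -8/15 × log₂(8/15) = 0.4837
  -2/5 × log₂(2/5) = 0.5288
H(X) = 1.2729 bits


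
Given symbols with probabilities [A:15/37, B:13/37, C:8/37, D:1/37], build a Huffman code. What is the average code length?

Huffman tree construction:
Combine smallest probabilities repeatedly
Resulting codes:
  A: 0 (length 1)
  B: 11 (length 2)
  C: 101 (length 3)
  D: 100 (length 3)
Average length = Σ p(s) × length(s) = 1.8378 bits


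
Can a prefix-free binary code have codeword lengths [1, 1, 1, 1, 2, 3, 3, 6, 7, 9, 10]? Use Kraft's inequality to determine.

Kraft inequality: Σ 2^(-l_i) ≤ 1 for prefix-free code
Calculating: 2^(-1) + 2^(-1) + 2^(-1) + 2^(-1) + 2^(-2) + 2^(-3) + 2^(-3) + 2^(-6) + 2^(-7) + 2^(-9) + 2^(-10)
= 0.5 + 0.5 + 0.5 + 0.5 + 0.25 + 0.125 + 0.125 + 0.015625 + 0.0078125 + 0.001953125 + 0.0009765625
= 2.5264
Since 2.5264 > 1, prefix-free code does not exist


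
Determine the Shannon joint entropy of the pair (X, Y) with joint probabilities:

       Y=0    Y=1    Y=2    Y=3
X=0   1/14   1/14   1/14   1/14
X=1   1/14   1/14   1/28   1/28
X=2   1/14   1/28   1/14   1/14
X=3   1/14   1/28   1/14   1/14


H(X,Y) = -Σ p(x,y) log₂ p(x,y)
  p(0,0)=1/14: -0.0714 × log₂(0.0714) = 0.2720
  p(0,1)=1/14: -0.0714 × log₂(0.0714) = 0.2720
  p(0,2)=1/14: -0.0714 × log₂(0.0714) = 0.2720
  p(0,3)=1/14: -0.0714 × log₂(0.0714) = 0.2720
  p(1,0)=1/14: -0.0714 × log₂(0.0714) = 0.2720
  p(1,1)=1/14: -0.0714 × log₂(0.0714) = 0.2720
  p(1,2)=1/28: -0.0357 × log₂(0.0357) = 0.1717
  p(1,3)=1/28: -0.0357 × log₂(0.0357) = 0.1717
  p(2,0)=1/14: -0.0714 × log₂(0.0714) = 0.2720
  p(2,1)=1/28: -0.0357 × log₂(0.0357) = 0.1717
  p(2,2)=1/14: -0.0714 × log₂(0.0714) = 0.2720
  p(2,3)=1/14: -0.0714 × log₂(0.0714) = 0.2720
  p(3,0)=1/14: -0.0714 × log₂(0.0714) = 0.2720
  p(3,1)=1/28: -0.0357 × log₂(0.0357) = 0.1717
  p(3,2)=1/14: -0.0714 × log₂(0.0714) = 0.2720
  p(3,3)=1/14: -0.0714 × log₂(0.0714) = 0.2720
H(X,Y) = 3.9502 bits


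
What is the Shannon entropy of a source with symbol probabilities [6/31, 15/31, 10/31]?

H(X) = -Σ p(x) log₂ p(x)
  -6/31 × log₂(6/31) = 0.4586
  -15/31 × log₂(15/31) = 0.5068
  -10/31 × log₂(10/31) = 0.5265
H(X) = 1.4919 bits


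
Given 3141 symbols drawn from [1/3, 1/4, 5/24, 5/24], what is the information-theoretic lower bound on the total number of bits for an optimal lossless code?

Entropy H = 1.9713 bits/symbol
Minimum bits = H × n = 1.9713 × 3141
= 6191.70 bits


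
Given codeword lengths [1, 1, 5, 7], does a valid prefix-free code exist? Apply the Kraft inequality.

Kraft inequality: Σ 2^(-l_i) ≤ 1 for prefix-free code
Calculating: 2^(-1) + 2^(-1) + 2^(-5) + 2^(-7)
= 0.5 + 0.5 + 0.03125 + 0.0078125
= 1.0391
Since 1.0391 > 1, prefix-free code does not exist


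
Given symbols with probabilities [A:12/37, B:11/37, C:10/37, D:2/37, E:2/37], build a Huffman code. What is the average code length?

Huffman tree construction:
Combine smallest probabilities repeatedly
Resulting codes:
  A: 11 (length 2)
  B: 10 (length 2)
  C: 01 (length 2)
  D: 000 (length 3)
  E: 001 (length 3)
Average length = Σ p(s) × length(s) = 2.1081 bits


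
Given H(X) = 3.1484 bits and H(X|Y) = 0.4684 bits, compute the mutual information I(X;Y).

I(X;Y) = H(X) - H(X|Y)
I(X;Y) = 3.1484 - 0.4684 = 2.68 bits


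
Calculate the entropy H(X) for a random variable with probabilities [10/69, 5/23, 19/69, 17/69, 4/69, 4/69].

H(X) = -Σ p(x) log₂ p(x)
  -10/69 × log₂(10/69) = 0.4039
  -5/23 × log₂(5/23) = 0.4786
  -19/69 × log₂(19/69) = 0.5123
  -17/69 × log₂(17/69) = 0.4979
  -4/69 × log₂(4/69) = 0.2382
  -4/69 × log₂(4/69) = 0.2382
H(X) = 2.3691 bits


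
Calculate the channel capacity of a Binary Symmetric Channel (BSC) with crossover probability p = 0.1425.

For BSC with error probability p:
C = 1 - H(p) where H(p) is binary entropy
H(0.1425) = -0.1425 × log₂(0.1425) - 0.8575 × log₂(0.8575)
H(p) = 0.5907
C = 1 - 0.5907 = 0.4093 bits/use


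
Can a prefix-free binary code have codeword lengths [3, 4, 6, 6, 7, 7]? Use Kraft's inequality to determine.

Kraft inequality: Σ 2^(-l_i) ≤ 1 for prefix-free code
Calculating: 2^(-3) + 2^(-4) + 2^(-6) + 2^(-6) + 2^(-7) + 2^(-7)
= 0.125 + 0.0625 + 0.015625 + 0.015625 + 0.0078125 + 0.0078125
= 0.2344
Since 0.2344 ≤ 1, prefix-free code exists


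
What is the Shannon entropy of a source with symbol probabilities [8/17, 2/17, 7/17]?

H(X) = -Σ p(x) log₂ p(x)
  -8/17 × log₂(8/17) = 0.5117
  -2/17 × log₂(2/17) = 0.3632
  -7/17 × log₂(7/17) = 0.5271
H(X) = 1.4021 bits


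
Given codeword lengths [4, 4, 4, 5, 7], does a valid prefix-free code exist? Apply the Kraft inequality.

Kraft inequality: Σ 2^(-l_i) ≤ 1 for prefix-free code
Calculating: 2^(-4) + 2^(-4) + 2^(-4) + 2^(-5) + 2^(-7)
= 0.0625 + 0.0625 + 0.0625 + 0.03125 + 0.0078125
= 0.2266
Since 0.2266 ≤ 1, prefix-free code exists


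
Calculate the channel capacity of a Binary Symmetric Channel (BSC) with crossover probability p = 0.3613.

For BSC with error probability p:
C = 1 - H(p) where H(p) is binary entropy
H(0.3613) = -0.3613 × log₂(0.3613) - 0.6387 × log₂(0.6387)
H(p) = 0.9438
C = 1 - 0.9438 = 0.0562 bits/use


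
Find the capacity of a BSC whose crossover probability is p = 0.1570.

For BSC with error probability p:
C = 1 - H(p) where H(p) is binary entropy
H(0.1570) = -0.1570 × log₂(0.1570) - 0.8430 × log₂(0.8430)
H(p) = 0.6271
C = 1 - 0.6271 = 0.3729 bits/use


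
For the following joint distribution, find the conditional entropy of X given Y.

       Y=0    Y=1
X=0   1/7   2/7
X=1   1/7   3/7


H(X|Y) = Σ_y p(y) H(X|Y=y)
  p(Y=0) = 2/7, H(X|Y=0) = 1.0000
  p(Y=1) = 5/7, H(X|Y=1) = 0.9710
H(X|Y) = 0.2857×1.0000 + 0.7143×0.9710 = 0.9793 bits


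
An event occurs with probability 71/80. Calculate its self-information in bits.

Information content I(x) = -log₂(p(x))
I = -log₂(71/80) = -log₂(0.8875)
I = 0.1722 bits


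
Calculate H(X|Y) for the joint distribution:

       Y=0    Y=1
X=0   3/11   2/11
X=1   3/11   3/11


H(X|Y) = Σ_y p(y) H(X|Y=y)
  p(Y=0) = 6/11, H(X|Y=0) = 1.0000
  p(Y=1) = 5/11, H(X|Y=1) = 0.9710
H(X|Y) = 0.5455×1.0000 + 0.4545×0.9710 = 0.9868 bits


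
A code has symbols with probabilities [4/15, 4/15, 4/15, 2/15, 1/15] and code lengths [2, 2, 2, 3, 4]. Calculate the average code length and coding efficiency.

Average length L = Σ p_i × l_i = 2.2667 bits
Entropy H = 2.1736 bits
Efficiency η = H/L × 100% = 95.89%


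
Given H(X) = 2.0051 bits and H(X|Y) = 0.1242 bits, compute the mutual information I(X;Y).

I(X;Y) = H(X) - H(X|Y)
I(X;Y) = 2.0051 - 0.1242 = 1.8809 bits


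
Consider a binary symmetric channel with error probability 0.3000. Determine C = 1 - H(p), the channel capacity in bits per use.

For BSC with error probability p:
C = 1 - H(p) where H(p) is binary entropy
H(0.3000) = -0.3000 × log₂(0.3000) - 0.7000 × log₂(0.7000)
H(p) = 0.8813
C = 1 - 0.8813 = 0.1187 bits/use


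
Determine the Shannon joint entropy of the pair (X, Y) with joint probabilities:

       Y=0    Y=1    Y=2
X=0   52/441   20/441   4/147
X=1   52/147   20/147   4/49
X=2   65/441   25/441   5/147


H(X,Y) = -Σ p(x,y) log₂ p(x,y)
  p(0,0)=52/441: -0.1179 × log₂(0.1179) = 0.3637
  p(0,1)=20/441: -0.0454 × log₂(0.0454) = 0.2024
  p(0,2)=4/147: -0.0272 × log₂(0.0272) = 0.1415
  p(1,0)=52/147: -0.3537 × log₂(0.3537) = 0.5303
  p(1,1)=20/147: -0.1361 × log₂(0.1361) = 0.3915
  p(1,2)=4/49: -0.0816 × log₂(0.0816) = 0.2951
  p(2,0)=65/441: -0.1474 × log₂(0.1474) = 0.4071
  p(2,1)=25/441: -0.0567 × log₂(0.0567) = 0.2347
  p(2,2)=5/147: -0.0340 × log₂(0.0340) = 0.1659
H(X,Y) = 2.7323 bits


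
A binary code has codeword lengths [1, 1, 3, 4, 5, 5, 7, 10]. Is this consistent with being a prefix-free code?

Kraft inequality: Σ 2^(-l_i) ≤ 1 for prefix-free code
Calculating: 2^(-1) + 2^(-1) + 2^(-3) + 2^(-4) + 2^(-5) + 2^(-5) + 2^(-7) + 2^(-10)
= 0.5 + 0.5 + 0.125 + 0.0625 + 0.03125 + 0.03125 + 0.0078125 + 0.0009765625
= 1.2588
Since 1.2588 > 1, prefix-free code does not exist


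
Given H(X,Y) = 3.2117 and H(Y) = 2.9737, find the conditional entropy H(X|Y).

Chain rule: H(X,Y) = H(X|Y) + H(Y)
H(X|Y) = H(X,Y) - H(Y) = 3.2117 - 2.9737 = 0.238 bits


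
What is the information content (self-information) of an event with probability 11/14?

Information content I(x) = -log₂(p(x))
I = -log₂(11/14) = -log₂(0.7857)
I = 0.3479 bits


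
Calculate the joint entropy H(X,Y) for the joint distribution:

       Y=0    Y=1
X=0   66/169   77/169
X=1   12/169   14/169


H(X,Y) = -Σ p(x,y) log₂ p(x,y)
  p(0,0)=66/169: -0.3905 × log₂(0.3905) = 0.5298
  p(0,1)=77/169: -0.4556 × log₂(0.4556) = 0.5167
  p(1,0)=12/169: -0.0710 × log₂(0.0710) = 0.2710
  p(1,1)=14/169: -0.0828 × log₂(0.0828) = 0.2977
H(X,Y) = 1.6151 bits


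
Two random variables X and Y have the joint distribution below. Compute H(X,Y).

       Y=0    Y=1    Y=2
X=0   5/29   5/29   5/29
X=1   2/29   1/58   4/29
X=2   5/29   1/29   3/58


H(X,Y) = -Σ p(x,y) log₂ p(x,y)
  p(0,0)=5/29: -0.1724 × log₂(0.1724) = 0.4373
  p(0,1)=5/29: -0.1724 × log₂(0.1724) = 0.4373
  p(0,2)=5/29: -0.1724 × log₂(0.1724) = 0.4373
  p(1,0)=2/29: -0.0690 × log₂(0.0690) = 0.2661
  p(1,1)=1/58: -0.0172 × log₂(0.0172) = 0.1010
  p(1,2)=4/29: -0.1379 × log₂(0.1379) = 0.3942
  p(2,0)=5/29: -0.1724 × log₂(0.1724) = 0.4373
  p(2,1)=1/29: -0.0345 × log₂(0.0345) = 0.1675
  p(2,2)=3/58: -0.0517 × log₂(0.0517) = 0.2210
H(X,Y) = 2.8988 bits


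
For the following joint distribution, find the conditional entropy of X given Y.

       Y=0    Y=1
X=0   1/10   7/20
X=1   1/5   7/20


H(X|Y) = Σ_y p(y) H(X|Y=y)
  p(Y=0) = 3/10, H(X|Y=0) = 0.9183
  p(Y=1) = 7/10, H(X|Y=1) = 1.0000
H(X|Y) = 0.3000×0.9183 + 0.7000×1.0000 = 0.9755 bits


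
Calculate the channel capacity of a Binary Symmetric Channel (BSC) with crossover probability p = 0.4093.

For BSC with error probability p:
C = 1 - H(p) where H(p) is binary entropy
H(0.4093) = -0.4093 × log₂(0.4093) - 0.5907 × log₂(0.5907)
H(p) = 0.9761
C = 1 - 0.9761 = 0.0239 bits/use


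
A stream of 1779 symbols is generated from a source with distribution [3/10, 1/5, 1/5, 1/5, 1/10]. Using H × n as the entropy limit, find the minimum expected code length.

Entropy H = 2.2464 bits/symbol
Minimum bits = H × n = 2.2464 × 1779
= 3996.42 bits


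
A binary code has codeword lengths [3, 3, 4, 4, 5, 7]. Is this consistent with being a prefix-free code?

Kraft inequality: Σ 2^(-l_i) ≤ 1 for prefix-free code
Calculating: 2^(-3) + 2^(-3) + 2^(-4) + 2^(-4) + 2^(-5) + 2^(-7)
= 0.125 + 0.125 + 0.0625 + 0.0625 + 0.03125 + 0.0078125
= 0.4141
Since 0.4141 ≤ 1, prefix-free code exists


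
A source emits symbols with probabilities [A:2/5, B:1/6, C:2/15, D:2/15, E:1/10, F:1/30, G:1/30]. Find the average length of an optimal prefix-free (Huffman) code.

Huffman tree construction:
Combine smallest probabilities repeatedly
Resulting codes:
  A: 0 (length 1)
  B: 110 (length 3)
  C: 100 (length 3)
  D: 101 (length 3)
  E: 1111 (length 4)
  F: 11100 (length 5)
  G: 11101 (length 5)
Average length = Σ p(s) × length(s) = 2.4333 bits


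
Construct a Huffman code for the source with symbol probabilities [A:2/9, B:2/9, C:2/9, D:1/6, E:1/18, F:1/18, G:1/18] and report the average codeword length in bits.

Huffman tree construction:
Combine smallest probabilities repeatedly
Resulting codes:
  A: 00 (length 2)
  B: 01 (length 2)
  C: 10 (length 2)
  D: 110 (length 3)
  E: 11110 (length 5)
  F: 11111 (length 5)
  G: 1110 (length 4)
Average length = Σ p(s) × length(s) = 2.6111 bits


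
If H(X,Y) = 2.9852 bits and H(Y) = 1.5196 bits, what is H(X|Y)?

Chain rule: H(X,Y) = H(X|Y) + H(Y)
H(X|Y) = H(X,Y) - H(Y) = 2.9852 - 1.5196 = 1.4656 bits


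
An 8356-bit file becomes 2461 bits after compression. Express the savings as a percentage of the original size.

Space savings = (1 - Compressed/Original) × 100%
= (1 - 2461/8356) × 100%
= 70.55%


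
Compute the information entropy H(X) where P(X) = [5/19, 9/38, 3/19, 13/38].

H(X) = -Σ p(x) log₂ p(x)
  -5/19 × log₂(5/19) = 0.5068
  -9/38 × log₂(9/38) = 0.4922
  -3/19 × log₂(3/19) = 0.4205
  -13/38 × log₂(13/38) = 0.5294
H(X) = 1.9489 bits


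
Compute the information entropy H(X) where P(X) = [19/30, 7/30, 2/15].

H(X) = -Σ p(x) log₂ p(x)
  -19/30 × log₂(19/30) = 0.4173
  -7/30 × log₂(7/30) = 0.4899
  -2/15 × log₂(2/15) = 0.3876
H(X) = 1.2948 bits


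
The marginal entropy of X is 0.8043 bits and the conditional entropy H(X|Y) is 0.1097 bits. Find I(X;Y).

I(X;Y) = H(X) - H(X|Y)
I(X;Y) = 0.8043 - 0.1097 = 0.6946 bits


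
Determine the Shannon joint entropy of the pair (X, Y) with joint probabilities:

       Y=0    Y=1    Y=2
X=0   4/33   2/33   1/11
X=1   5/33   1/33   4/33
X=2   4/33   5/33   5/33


H(X,Y) = -Σ p(x,y) log₂ p(x,y)
  p(0,0)=4/33: -0.1212 × log₂(0.1212) = 0.3690
  p(0,1)=2/33: -0.0606 × log₂(0.0606) = 0.2451
  p(0,2)=1/11: -0.0909 × log₂(0.0909) = 0.3145
  p(1,0)=5/33: -0.1515 × log₂(0.1515) = 0.4125
  p(1,1)=1/33: -0.0303 × log₂(0.0303) = 0.1529
  p(1,2)=4/33: -0.1212 × log₂(0.1212) = 0.3690
  p(2,0)=4/33: -0.1212 × log₂(0.1212) = 0.3690
  p(2,1)=5/33: -0.1515 × log₂(0.1515) = 0.4125
  p(2,2)=5/33: -0.1515 × log₂(0.1515) = 0.4125
H(X,Y) = 3.0570 bits


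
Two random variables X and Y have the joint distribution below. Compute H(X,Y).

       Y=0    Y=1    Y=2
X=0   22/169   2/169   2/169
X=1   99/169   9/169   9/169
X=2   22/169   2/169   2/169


H(X,Y) = -Σ p(x,y) log₂ p(x,y)
  p(0,0)=22/169: -0.1302 × log₂(0.1302) = 0.3829
  p(0,1)=2/169: -0.0118 × log₂(0.0118) = 0.0758
  p(0,2)=2/169: -0.0118 × log₂(0.0118) = 0.0758
  p(1,0)=99/169: -0.5858 × log₂(0.5858) = 0.4520
  p(1,1)=9/169: -0.0533 × log₂(0.0533) = 0.2253
  p(1,2)=9/169: -0.0533 × log₂(0.0533) = 0.2253
  p(2,0)=22/169: -0.1302 × log₂(0.1302) = 0.3829
  p(2,1)=2/169: -0.0118 × log₂(0.0118) = 0.0758
  p(2,2)=2/169: -0.0118 × log₂(0.0118) = 0.0758
H(X,Y) = 1.9714 bits


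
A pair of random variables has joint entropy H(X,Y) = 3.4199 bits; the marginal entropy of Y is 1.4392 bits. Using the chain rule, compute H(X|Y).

Chain rule: H(X,Y) = H(X|Y) + H(Y)
H(X|Y) = H(X,Y) - H(Y) = 3.4199 - 1.4392 = 1.9807 bits


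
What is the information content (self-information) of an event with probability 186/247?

Information content I(x) = -log₂(p(x))
I = -log₂(186/247) = -log₂(0.7530)
I = 0.4092 bits


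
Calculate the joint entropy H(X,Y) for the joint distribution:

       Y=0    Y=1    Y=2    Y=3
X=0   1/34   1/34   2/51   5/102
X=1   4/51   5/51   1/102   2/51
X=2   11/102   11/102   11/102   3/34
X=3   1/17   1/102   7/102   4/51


H(X,Y) = -Σ p(x,y) log₂ p(x,y)
  p(0,0)=1/34: -0.0294 × log₂(0.0294) = 0.1496
  p(0,1)=1/34: -0.0294 × log₂(0.0294) = 0.1496
  p(0,2)=2/51: -0.0392 × log₂(0.0392) = 0.1832
  p(0,3)=5/102: -0.0490 × log₂(0.0490) = 0.2133
  p(1,0)=4/51: -0.0784 × log₂(0.0784) = 0.2880
  p(1,1)=5/51: -0.0980 × log₂(0.0980) = 0.3285
  p(1,2)=1/102: -0.0098 × log₂(0.0098) = 0.0654
  p(1,3)=2/51: -0.0392 × log₂(0.0392) = 0.1832
  p(2,0)=11/102: -0.1078 × log₂(0.1078) = 0.3465
  p(2,1)=11/102: -0.1078 × log₂(0.1078) = 0.3465
  p(2,2)=11/102: -0.1078 × log₂(0.1078) = 0.3465
  p(2,3)=3/34: -0.0882 × log₂(0.0882) = 0.3090
  p(3,0)=1/17: -0.0588 × log₂(0.0588) = 0.2404
  p(3,1)=1/102: -0.0098 × log₂(0.0098) = 0.0654
  p(3,2)=7/102: -0.0686 × log₂(0.0686) = 0.2652
  p(3,3)=4/51: -0.0784 × log₂(0.0784) = 0.2880
H(X,Y) = 3.7686 bits


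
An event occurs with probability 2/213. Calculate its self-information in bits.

Information content I(x) = -log₂(p(x))
I = -log₂(2/213) = -log₂(0.0094)
I = 6.7347 bits


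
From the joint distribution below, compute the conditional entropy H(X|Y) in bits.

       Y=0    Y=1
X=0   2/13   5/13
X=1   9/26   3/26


H(X|Y) = Σ_y p(y) H(X|Y=y)
  p(Y=0) = 1/2, H(X|Y=0) = 0.8905
  p(Y=1) = 1/2, H(X|Y=1) = 0.7793
H(X|Y) = 0.5000×0.8905 + 0.5000×0.7793 = 0.8349 bits


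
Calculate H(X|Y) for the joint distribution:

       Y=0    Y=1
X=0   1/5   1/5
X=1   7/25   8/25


H(X|Y) = Σ_y p(y) H(X|Y=y)
  p(Y=0) = 12/25, H(X|Y=0) = 0.9799
  p(Y=1) = 13/25, H(X|Y=1) = 0.9612
H(X|Y) = 0.4800×0.9799 + 0.5200×0.9612 = 0.9702 bits


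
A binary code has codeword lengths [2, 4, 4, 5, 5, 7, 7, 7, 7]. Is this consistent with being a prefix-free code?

Kraft inequality: Σ 2^(-l_i) ≤ 1 for prefix-free code
Calculating: 2^(-2) + 2^(-4) + 2^(-4) + 2^(-5) + 2^(-5) + 2^(-7) + 2^(-7) + 2^(-7) + 2^(-7)
= 0.25 + 0.0625 + 0.0625 + 0.03125 + 0.03125 + 0.0078125 + 0.0078125 + 0.0078125 + 0.0078125
= 0.4688
Since 0.4688 ≤ 1, prefix-free code exists


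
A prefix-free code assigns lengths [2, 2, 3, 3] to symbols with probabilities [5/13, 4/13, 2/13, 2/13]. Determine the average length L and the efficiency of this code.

Average length L = Σ p_i × l_i = 2.3077 bits
Entropy H = 1.8843 bits
Efficiency η = H/L × 100% = 81.65%


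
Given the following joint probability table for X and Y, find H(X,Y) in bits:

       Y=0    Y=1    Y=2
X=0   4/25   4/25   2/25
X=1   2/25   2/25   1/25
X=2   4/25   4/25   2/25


H(X,Y) = -Σ p(x,y) log₂ p(x,y)
  p(0,0)=4/25: -0.1600 × log₂(0.1600) = 0.4230
  p(0,1)=4/25: -0.1600 × log₂(0.1600) = 0.4230
  p(0,2)=2/25: -0.0800 × log₂(0.0800) = 0.2915
  p(1,0)=2/25: -0.0800 × log₂(0.0800) = 0.2915
  p(1,1)=2/25: -0.0800 × log₂(0.0800) = 0.2915
  p(1,2)=1/25: -0.0400 × log₂(0.0400) = 0.1858
  p(2,0)=4/25: -0.1600 × log₂(0.1600) = 0.4230
  p(2,1)=4/25: -0.1600 × log₂(0.1600) = 0.4230
  p(2,2)=2/25: -0.0800 × log₂(0.0800) = 0.2915
H(X,Y) = 3.0439 bits


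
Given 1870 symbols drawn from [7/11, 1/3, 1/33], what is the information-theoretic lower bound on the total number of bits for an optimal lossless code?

Entropy H = 1.0961 bits/symbol
Minimum bits = H × n = 1.0961 × 1870
= 2049.78 bits


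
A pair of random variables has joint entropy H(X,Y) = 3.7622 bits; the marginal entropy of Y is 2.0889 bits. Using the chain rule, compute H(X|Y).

Chain rule: H(X,Y) = H(X|Y) + H(Y)
H(X|Y) = H(X,Y) - H(Y) = 3.7622 - 2.0889 = 1.6733 bits


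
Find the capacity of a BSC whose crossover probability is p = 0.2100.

For BSC with error probability p:
C = 1 - H(p) where H(p) is binary entropy
H(0.2100) = -0.2100 × log₂(0.2100) - 0.7900 × log₂(0.7900)
H(p) = 0.7415
C = 1 - 0.7415 = 0.2585 bits/use


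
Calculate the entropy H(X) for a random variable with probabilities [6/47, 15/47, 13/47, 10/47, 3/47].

H(X) = -Σ p(x) log₂ p(x)
  -6/47 × log₂(6/47) = 0.3791
  -15/47 × log₂(15/47) = 0.5259
  -13/47 × log₂(13/47) = 0.5128
  -10/47 × log₂(10/47) = 0.4750
  -3/47 × log₂(3/47) = 0.2534
H(X) = 2.1462 bits


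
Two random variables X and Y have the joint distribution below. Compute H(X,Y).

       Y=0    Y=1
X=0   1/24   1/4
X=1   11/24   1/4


H(X,Y) = -Σ p(x,y) log₂ p(x,y)
  p(0,0)=1/24: -0.0417 × log₂(0.0417) = 0.1910
  p(0,1)=1/4: -0.2500 × log₂(0.2500) = 0.5000
  p(1,0)=11/24: -0.4583 × log₂(0.4583) = 0.5159
  p(1,1)=1/4: -0.2500 × log₂(0.2500) = 0.5000
H(X,Y) = 1.7069 bits


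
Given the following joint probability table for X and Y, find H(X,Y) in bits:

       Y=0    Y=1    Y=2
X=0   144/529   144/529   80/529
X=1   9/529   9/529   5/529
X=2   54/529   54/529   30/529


H(X,Y) = -Σ p(x,y) log₂ p(x,y)
  p(0,0)=144/529: -0.2722 × log₂(0.2722) = 0.5110
  p(0,1)=144/529: -0.2722 × log₂(0.2722) = 0.5110
  p(0,2)=80/529: -0.1512 × log₂(0.1512) = 0.4121
  p(1,0)=9/529: -0.0170 × log₂(0.0170) = 0.1000
  p(1,1)=9/529: -0.0170 × log₂(0.0170) = 0.1000
  p(1,2)=5/529: -0.0095 × log₂(0.0095) = 0.0636
  p(2,0)=54/529: -0.1021 × log₂(0.1021) = 0.3361
  p(2,1)=54/529: -0.1021 × log₂(0.1021) = 0.3361
  p(2,2)=30/529: -0.0567 × log₂(0.0567) = 0.2348
H(X,Y) = 2.6046 bits


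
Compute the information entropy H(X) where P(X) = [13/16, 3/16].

H(X) = -Σ p(x) log₂ p(x)
  -13/16 × log₂(13/16) = 0.2434
  -3/16 × log₂(3/16) = 0.4528
H(X) = 0.6962 bits


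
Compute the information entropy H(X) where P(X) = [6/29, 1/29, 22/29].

H(X) = -Σ p(x) log₂ p(x)
  -6/29 × log₂(6/29) = 0.4703
  -1/29 × log₂(1/29) = 0.1675
  -22/29 × log₂(22/29) = 0.3023
H(X) = 0.9401 bits


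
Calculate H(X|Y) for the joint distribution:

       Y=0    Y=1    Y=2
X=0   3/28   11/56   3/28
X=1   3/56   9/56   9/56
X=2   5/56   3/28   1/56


H(X|Y) = Σ_y p(y) H(X|Y=y)
  p(Y=0) = 1/4, H(X|Y=0) = 1.5306
  p(Y=1) = 13/28, H(X|Y=1) = 1.5430
  p(Y=2) = 2/7, H(X|Y=2) = 1.2476
H(X|Y) = 0.2500×1.5306 + 0.4643×1.5430 + 0.2857×1.2476 = 1.4555 bits


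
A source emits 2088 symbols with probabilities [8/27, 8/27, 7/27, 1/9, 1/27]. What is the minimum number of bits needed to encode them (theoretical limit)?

Entropy H = 2.0732 bits/symbol
Minimum bits = H × n = 2.0732 × 2088
= 4328.78 bits


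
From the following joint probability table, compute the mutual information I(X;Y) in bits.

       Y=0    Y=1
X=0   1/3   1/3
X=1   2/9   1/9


H(X) = 0.9183, H(Y) = 0.9911, H(X,Y) = 1.8911
I(X;Y) = H(X) + H(Y) - H(X,Y) = 0.0183 bits


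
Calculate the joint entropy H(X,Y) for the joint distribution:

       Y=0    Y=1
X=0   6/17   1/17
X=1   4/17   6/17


H(X,Y) = -Σ p(x,y) log₂ p(x,y)
  p(0,0)=6/17: -0.3529 × log₂(0.3529) = 0.5303
  p(0,1)=1/17: -0.0588 × log₂(0.0588) = 0.2404
  p(1,0)=4/17: -0.2353 × log₂(0.2353) = 0.4912
  p(1,1)=6/17: -0.3529 × log₂(0.3529) = 0.5303
H(X,Y) = 1.7922 bits


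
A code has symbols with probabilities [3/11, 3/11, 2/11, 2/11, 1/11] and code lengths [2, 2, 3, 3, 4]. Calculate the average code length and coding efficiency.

Average length L = Σ p_i × l_i = 2.5455 bits
Entropy H = 2.2313 bits
Efficiency η = H/L × 100% = 87.66%


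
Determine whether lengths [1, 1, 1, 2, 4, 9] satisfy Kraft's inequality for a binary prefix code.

Kraft inequality: Σ 2^(-l_i) ≤ 1 for prefix-free code
Calculating: 2^(-1) + 2^(-1) + 2^(-1) + 2^(-2) + 2^(-4) + 2^(-9)
= 0.5 + 0.5 + 0.5 + 0.25 + 0.0625 + 0.001953125
= 1.8145
Since 1.8145 > 1, prefix-free code does not exist


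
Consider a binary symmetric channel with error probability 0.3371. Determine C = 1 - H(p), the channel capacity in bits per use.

For BSC with error probability p:
C = 1 - H(p) where H(p) is binary entropy
H(0.3371) = -0.3371 × log₂(0.3371) - 0.6629 × log₂(0.6629)
H(p) = 0.9220
C = 1 - 0.9220 = 0.0780 bits/use


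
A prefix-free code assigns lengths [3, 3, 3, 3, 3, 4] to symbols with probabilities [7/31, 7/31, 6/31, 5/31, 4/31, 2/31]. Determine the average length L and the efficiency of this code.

Average length L = Σ p_i × l_i = 3.0645 bits
Entropy H = 2.4890 bits
Efficiency η = H/L × 100% = 81.22%


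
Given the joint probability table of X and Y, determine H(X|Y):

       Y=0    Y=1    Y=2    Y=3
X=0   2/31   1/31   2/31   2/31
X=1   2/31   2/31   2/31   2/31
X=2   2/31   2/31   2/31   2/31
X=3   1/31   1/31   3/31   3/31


H(X|Y) = Σ_y p(y) H(X|Y=y)
  p(Y=0) = 7/31, H(X|Y=0) = 1.9502
  p(Y=1) = 6/31, H(X|Y=1) = 1.9183
  p(Y=2) = 9/31, H(X|Y=2) = 1.9749
  p(Y=3) = 9/31, H(X|Y=3) = 1.9749
H(X|Y) = 0.2258×1.9502 + 0.1935×1.9183 + 0.2903×1.9749 + 0.2903×1.9749 = 1.9584 bits


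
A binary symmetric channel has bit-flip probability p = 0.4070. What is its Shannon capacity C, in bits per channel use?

For BSC with error probability p:
C = 1 - H(p) where H(p) is binary entropy
H(0.4070) = -0.4070 × log₂(0.4070) - 0.5930 × log₂(0.5930)
H(p) = 0.9749
C = 1 - 0.9749 = 0.0251 bits/use
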